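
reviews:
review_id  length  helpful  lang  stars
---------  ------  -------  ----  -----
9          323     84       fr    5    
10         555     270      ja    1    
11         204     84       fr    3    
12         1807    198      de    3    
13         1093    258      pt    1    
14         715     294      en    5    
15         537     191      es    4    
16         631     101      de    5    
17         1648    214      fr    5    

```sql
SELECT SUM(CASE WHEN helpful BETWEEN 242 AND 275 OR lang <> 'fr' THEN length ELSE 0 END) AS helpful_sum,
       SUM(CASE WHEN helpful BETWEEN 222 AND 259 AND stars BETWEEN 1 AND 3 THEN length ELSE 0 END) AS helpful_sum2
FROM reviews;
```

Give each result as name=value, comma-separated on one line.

[helpful_sum: helpful BETWEEN 242 AND 275 OR lang <> 'fr']
review_id=9: ✗
review_id=10: ✓ → 555
review_id=11: ✗
review_id=12: ✓ → 1807
review_id=13: ✓ → 1093
review_id=14: ✓ → 715
review_id=15: ✓ → 537
review_id=16: ✓ → 631
review_id=17: ✗
helpful_sum = 555 + 1807 + 1093 + 715 + 537 + 631 = 5338
—
[helpful_sum2: helpful BETWEEN 222 AND 259 AND stars BETWEEN 1 AND 3]
review_id=9: ✗
review_id=10: ✗
review_id=11: ✗
review_id=12: ✗
review_id=13: ✓ → 1093
review_id=14: ✗
review_id=15: ✗
review_id=16: ✗
review_id=17: ✗
helpful_sum2 = 1093

helpful_sum=5338, helpful_sum2=1093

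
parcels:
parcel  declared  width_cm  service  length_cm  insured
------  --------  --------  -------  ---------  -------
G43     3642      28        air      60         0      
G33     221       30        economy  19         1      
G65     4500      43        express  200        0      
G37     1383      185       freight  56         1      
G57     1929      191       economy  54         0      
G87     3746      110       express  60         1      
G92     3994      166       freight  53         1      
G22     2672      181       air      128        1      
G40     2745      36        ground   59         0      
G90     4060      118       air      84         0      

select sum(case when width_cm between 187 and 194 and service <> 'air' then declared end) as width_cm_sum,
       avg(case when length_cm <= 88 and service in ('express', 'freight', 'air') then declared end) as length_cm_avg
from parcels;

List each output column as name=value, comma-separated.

[width_cm_sum: width_cm between 187 and 194 and service <> 'air']
parcel=G43: ✗
parcel=G33: ✗
parcel=G65: ✗
parcel=G37: ✗
parcel=G57: ✓ → 1929
parcel=G87: ✗
parcel=G92: ✗
parcel=G22: ✗
parcel=G40: ✗
parcel=G90: ✗
width_cm_sum = 1929
—
[length_cm_avg: length_cm <= 88 and service in ('express', 'freight', 'air')]
parcel=G43: ✓ → 3642
parcel=G33: ✗
parcel=G65: ✗
parcel=G37: ✓ → 1383
parcel=G57: ✗
parcel=G87: ✓ → 3746
parcel=G92: ✓ → 3994
parcel=G22: ✗
parcel=G40: ✗
parcel=G90: ✓ → 4060
length_cm_avg = (3642 + 1383 + 3746 + 3994 + 4060) / 5 = 3365

width_cm_sum=1929, length_cm_avg=3365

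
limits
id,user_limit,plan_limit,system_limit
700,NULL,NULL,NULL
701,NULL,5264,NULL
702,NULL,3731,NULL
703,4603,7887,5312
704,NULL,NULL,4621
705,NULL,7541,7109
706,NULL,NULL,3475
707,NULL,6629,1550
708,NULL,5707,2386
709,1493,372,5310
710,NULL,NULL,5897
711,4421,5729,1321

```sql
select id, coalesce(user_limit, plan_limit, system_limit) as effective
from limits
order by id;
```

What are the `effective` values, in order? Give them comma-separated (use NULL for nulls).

NULL, 5264, 3731, 4603, 4621, 7541, 3475, 6629, 5707, 1493, 5897, 4421

id=700: user_limit=NULL, plan_limit=NULL, system_limit=NULL (all NULL) → NULL
id=701: user_limit=NULL, plan_limit=5264 → 5264
id=702: user_limit=NULL, plan_limit=3731 → 3731
id=703: user_limit=4603 → 4603
id=704: user_limit=NULL, plan_limit=NULL, system_limit=4621 → 4621
id=705: user_limit=NULL, plan_limit=7541 → 7541
id=706: user_limit=NULL, plan_limit=NULL, system_limit=3475 → 3475
id=707: user_limit=NULL, plan_limit=6629 → 6629
id=708: user_limit=NULL, plan_limit=5707 → 5707
id=709: user_limit=1493 → 1493
id=710: user_limit=NULL, plan_limit=NULL, system_limit=5897 → 5897
id=711: user_limit=4421 → 4421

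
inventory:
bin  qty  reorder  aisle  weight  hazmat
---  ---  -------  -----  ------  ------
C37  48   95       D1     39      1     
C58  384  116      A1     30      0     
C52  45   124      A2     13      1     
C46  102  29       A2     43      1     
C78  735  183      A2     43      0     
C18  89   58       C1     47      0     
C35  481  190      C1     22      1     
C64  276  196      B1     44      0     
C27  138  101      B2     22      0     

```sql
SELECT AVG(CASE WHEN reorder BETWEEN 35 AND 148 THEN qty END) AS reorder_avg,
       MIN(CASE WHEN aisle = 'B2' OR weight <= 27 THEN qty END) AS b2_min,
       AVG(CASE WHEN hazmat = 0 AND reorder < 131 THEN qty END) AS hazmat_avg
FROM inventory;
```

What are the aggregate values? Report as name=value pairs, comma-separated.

reorder_avg=140.8, b2_min=45, hazmat_avg=203.6666666667

[reorder_avg: reorder BETWEEN 35 AND 148]
bin=C37: ✓ → 48
bin=C58: ✓ → 384
bin=C52: ✓ → 45
bin=C46: ✗
bin=C78: ✗
bin=C18: ✓ → 89
bin=C35: ✗
bin=C64: ✗
bin=C27: ✓ → 138
reorder_avg = (48 + 384 + 45 + 89 + 138) / 5 = 140.8
—
[b2_min: aisle = 'B2' OR weight <= 27]
bin=C37: ✗
bin=C58: ✗
bin=C52: ✓ → 45
bin=C46: ✗
bin=C78: ✗
bin=C18: ✗
bin=C35: ✓ → 481
bin=C64: ✗
bin=C27: ✓ → 138
b2_min = MIN(45, 481, 138) = 45
—
[hazmat_avg: hazmat = 0 AND reorder < 131]
bin=C37: ✗
bin=C58: ✓ → 384
bin=C52: ✗
bin=C46: ✗
bin=C78: ✗
bin=C18: ✓ → 89
bin=C35: ✗
bin=C64: ✗
bin=C27: ✓ → 138
hazmat_avg = (384 + 89 + 138) / 3 = 203.6666666667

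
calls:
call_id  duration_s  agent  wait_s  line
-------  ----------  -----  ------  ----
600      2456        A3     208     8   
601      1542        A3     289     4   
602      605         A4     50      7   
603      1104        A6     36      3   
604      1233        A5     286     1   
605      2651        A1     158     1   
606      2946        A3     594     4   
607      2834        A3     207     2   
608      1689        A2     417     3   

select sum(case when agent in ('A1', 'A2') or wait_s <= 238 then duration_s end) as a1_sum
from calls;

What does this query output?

11339

call_id=600: ✓ → 2456
call_id=601: ✗
call_id=602: ✓ → 605
call_id=603: ✓ → 1104
call_id=604: ✗
call_id=605: ✓ → 2651
call_id=606: ✗
call_id=607: ✓ → 2834
call_id=608: ✓ → 1689
a1_sum = 2456 + 605 + 1104 + 2651 + 2834 + 1689 = 11339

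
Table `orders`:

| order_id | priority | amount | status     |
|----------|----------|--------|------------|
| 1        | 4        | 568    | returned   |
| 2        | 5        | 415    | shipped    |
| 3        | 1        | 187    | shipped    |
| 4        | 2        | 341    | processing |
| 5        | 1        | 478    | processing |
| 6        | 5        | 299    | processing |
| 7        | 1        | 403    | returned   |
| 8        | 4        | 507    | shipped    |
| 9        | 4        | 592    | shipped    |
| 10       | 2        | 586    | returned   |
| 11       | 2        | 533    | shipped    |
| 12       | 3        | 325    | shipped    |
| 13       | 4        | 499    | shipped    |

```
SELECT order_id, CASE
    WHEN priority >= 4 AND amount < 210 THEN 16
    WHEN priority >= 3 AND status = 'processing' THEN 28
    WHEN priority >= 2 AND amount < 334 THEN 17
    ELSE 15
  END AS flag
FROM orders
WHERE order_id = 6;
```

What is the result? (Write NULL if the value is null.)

order_id = 6: priority=5, amount=299, status=processing.
priority >= 4 AND amount < 210 → false
priority >= 3 AND status = 'processing' → true → 28

28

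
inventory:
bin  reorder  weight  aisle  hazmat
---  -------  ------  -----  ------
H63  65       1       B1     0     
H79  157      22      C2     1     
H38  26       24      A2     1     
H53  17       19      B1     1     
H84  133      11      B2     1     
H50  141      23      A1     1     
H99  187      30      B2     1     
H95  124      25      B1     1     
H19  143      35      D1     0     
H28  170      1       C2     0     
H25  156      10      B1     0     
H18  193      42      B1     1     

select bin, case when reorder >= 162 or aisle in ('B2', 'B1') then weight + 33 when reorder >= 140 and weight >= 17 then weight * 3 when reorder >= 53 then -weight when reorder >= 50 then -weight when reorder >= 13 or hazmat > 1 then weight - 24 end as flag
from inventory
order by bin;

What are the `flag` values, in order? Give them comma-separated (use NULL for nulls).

75, 105, 43, 34, 0, 69, 52, 34, 66, 44, 58, 63

bin=H18: reorder >= 162 or aisle in ('B2', 'B1') → 75
bin=H19: reorder >= 140 and weight >= 17 → 105
bin=H25: reorder >= 162 or aisle in ('B2', 'B1') → 43
bin=H28: reorder >= 162 or aisle in ('B2', 'B1') → 34
bin=H38: reorder >= 13 or hazmat > 1 → 0
bin=H50: reorder >= 140 and weight >= 17 → 69
bin=H53: reorder >= 162 or aisle in ('B2', 'B1') → 52
bin=H63: reorder >= 162 or aisle in ('B2', 'B1') → 34
bin=H79: reorder >= 140 and weight >= 17 → 66
bin=H84: reorder >= 162 or aisle in ('B2', 'B1') → 44
bin=H95: reorder >= 162 or aisle in ('B2', 'B1') → 58
bin=H99: reorder >= 162 or aisle in ('B2', 'B1') → 63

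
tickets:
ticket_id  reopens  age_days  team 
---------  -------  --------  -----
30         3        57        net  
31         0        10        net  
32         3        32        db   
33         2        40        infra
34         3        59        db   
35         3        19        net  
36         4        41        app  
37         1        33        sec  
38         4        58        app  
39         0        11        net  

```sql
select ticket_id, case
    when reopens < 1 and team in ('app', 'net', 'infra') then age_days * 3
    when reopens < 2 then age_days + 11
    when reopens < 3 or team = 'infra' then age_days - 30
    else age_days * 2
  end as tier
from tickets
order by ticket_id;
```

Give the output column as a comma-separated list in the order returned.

ticket_id=30: ELSE → 114
ticket_id=31: reopens < 1 and team in ('app', 'net', 'infra') → 30
ticket_id=32: ELSE → 64
ticket_id=33: reopens < 3 or team = 'infra' → 10
ticket_id=34: ELSE → 118
ticket_id=35: ELSE → 38
ticket_id=36: ELSE → 82
ticket_id=37: reopens < 2 → 44
ticket_id=38: ELSE → 116
ticket_id=39: reopens < 1 and team in ('app', 'net', 'infra') → 33

114, 30, 64, 10, 118, 38, 82, 44, 116, 33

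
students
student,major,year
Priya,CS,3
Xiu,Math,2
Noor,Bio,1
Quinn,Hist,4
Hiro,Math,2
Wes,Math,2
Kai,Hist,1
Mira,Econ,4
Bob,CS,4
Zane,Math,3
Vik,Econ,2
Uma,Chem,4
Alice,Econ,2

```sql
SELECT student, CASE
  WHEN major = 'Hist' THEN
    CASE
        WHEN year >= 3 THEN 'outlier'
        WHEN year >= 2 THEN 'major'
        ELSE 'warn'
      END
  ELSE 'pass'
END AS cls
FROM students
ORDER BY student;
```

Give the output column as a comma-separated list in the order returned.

student=Alice: major='Econ' → outer ELSE → pass
student=Bob: major='CS' → outer ELSE → pass
student=Hiro: major='Math' → outer ELSE → pass
student=Kai: major='Hist' → inner[ELSE] → warn
student=Mira: major='Econ' → outer ELSE → pass
student=Noor: major='Bio' → outer ELSE → pass
student=Priya: major='CS' → outer ELSE → pass
student=Quinn: major='Hist' → inner[year >= 3] → outlier
student=Uma: major='Chem' → outer ELSE → pass
student=Vik: major='Econ' → outer ELSE → pass
student=Wes: major='Math' → outer ELSE → pass
student=Xiu: major='Math' → outer ELSE → pass
student=Zane: major='Math' → outer ELSE → pass

pass, pass, pass, warn, pass, pass, pass, outlier, pass, pass, pass, pass, pass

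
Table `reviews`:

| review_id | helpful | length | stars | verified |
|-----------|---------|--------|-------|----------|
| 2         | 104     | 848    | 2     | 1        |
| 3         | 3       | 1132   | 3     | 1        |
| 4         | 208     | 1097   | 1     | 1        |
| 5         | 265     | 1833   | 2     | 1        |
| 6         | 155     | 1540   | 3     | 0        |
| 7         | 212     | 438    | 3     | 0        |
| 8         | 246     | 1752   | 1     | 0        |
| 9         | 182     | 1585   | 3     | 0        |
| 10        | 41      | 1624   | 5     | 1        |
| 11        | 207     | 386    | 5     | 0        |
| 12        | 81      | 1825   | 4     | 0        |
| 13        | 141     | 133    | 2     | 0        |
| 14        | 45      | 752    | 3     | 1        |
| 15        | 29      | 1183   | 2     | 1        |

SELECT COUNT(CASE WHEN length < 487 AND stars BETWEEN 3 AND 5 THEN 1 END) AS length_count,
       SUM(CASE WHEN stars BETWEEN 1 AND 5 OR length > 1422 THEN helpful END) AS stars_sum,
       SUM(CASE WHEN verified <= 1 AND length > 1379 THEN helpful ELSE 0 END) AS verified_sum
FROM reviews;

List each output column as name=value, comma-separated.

[length_count: length < 487 AND stars BETWEEN 3 AND 5]
review_id=2: ✗
review_id=3: ✗
review_id=4: ✗
review_id=5: ✗
review_id=6: ✗
review_id=7: ✓ → 1
review_id=8: ✗
review_id=9: ✗
review_id=10: ✗
review_id=11: ✓ → 1
review_id=12: ✗
review_id=13: ✗
review_id=14: ✗
review_id=15: ✗
length_count = COUNT(1, 1) = 2
—
[stars_sum: stars BETWEEN 1 AND 5 OR length > 1422]
review_id=2: ✓ → 104
review_id=3: ✓ → 3
review_id=4: ✓ → 208
review_id=5: ✓ → 265
review_id=6: ✓ → 155
review_id=7: ✓ → 212
review_id=8: ✓ → 246
review_id=9: ✓ → 182
review_id=10: ✓ → 41
review_id=11: ✓ → 207
review_id=12: ✓ → 81
review_id=13: ✓ → 141
review_id=14: ✓ → 45
review_id=15: ✓ → 29
stars_sum = 104 + 3 + 208 + 265 + 155 + 212 + 246 + 182 + 41 + 207 + 81 + 141 + 45 + 29 = 1919
—
[verified_sum: verified <= 1 AND length > 1379]
review_id=2: ✗
review_id=3: ✗
review_id=4: ✗
review_id=5: ✓ → 265
review_id=6: ✓ → 155
review_id=7: ✗
review_id=8: ✓ → 246
review_id=9: ✓ → 182
review_id=10: ✓ → 41
review_id=11: ✗
review_id=12: ✓ → 81
review_id=13: ✗
review_id=14: ✗
review_id=15: ✗
verified_sum = 265 + 155 + 246 + 182 + 41 + 81 = 970

length_count=2, stars_sum=1919, verified_sum=970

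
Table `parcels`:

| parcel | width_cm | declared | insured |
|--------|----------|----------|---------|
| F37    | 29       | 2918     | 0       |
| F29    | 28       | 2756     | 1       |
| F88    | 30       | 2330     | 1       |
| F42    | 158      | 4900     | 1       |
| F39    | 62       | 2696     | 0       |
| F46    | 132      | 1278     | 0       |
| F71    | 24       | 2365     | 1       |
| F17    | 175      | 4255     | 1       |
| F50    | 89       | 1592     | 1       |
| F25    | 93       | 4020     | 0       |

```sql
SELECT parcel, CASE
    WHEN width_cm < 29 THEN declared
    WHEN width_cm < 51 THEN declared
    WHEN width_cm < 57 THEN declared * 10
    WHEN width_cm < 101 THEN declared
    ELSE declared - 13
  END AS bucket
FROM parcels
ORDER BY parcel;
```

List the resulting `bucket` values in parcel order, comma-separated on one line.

4242, 4020, 2756, 2918, 2696, 4887, 1265, 1592, 2365, 2330

parcel=F17: ELSE → 4242
parcel=F25: width_cm < 101 → 4020
parcel=F29: width_cm < 29 → 2756
parcel=F37: width_cm < 51 → 2918
parcel=F39: width_cm < 101 → 2696
parcel=F42: ELSE → 4887
parcel=F46: ELSE → 1265
parcel=F50: width_cm < 101 → 1592
parcel=F71: width_cm < 29 → 2365
parcel=F88: width_cm < 51 → 2330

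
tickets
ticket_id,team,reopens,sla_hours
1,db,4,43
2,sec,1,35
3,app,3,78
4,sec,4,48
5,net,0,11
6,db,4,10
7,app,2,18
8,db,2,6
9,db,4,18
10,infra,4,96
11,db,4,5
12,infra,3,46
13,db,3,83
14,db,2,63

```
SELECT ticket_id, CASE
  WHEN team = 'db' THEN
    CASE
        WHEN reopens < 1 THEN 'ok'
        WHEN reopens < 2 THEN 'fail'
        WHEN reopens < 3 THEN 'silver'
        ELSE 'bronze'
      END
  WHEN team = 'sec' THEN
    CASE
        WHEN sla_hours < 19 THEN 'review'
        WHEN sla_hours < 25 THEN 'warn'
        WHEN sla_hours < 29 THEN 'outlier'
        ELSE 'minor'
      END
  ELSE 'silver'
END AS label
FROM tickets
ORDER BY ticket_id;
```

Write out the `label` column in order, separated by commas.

ticket_id=1: team='db' → inner[ELSE] → bronze
ticket_id=2: team='sec' → inner[ELSE] → minor
ticket_id=3: team='app' → outer ELSE → silver
ticket_id=4: team='sec' → inner[ELSE] → minor
ticket_id=5: team='net' → outer ELSE → silver
ticket_id=6: team='db' → inner[ELSE] → bronze
ticket_id=7: team='app' → outer ELSE → silver
ticket_id=8: team='db' → inner[reopens < 3] → silver
ticket_id=9: team='db' → inner[ELSE] → bronze
ticket_id=10: team='infra' → outer ELSE → silver
ticket_id=11: team='db' → inner[ELSE] → bronze
ticket_id=12: team='infra' → outer ELSE → silver
ticket_id=13: team='db' → inner[ELSE] → bronze
ticket_id=14: team='db' → inner[reopens < 3] → silver

bronze, minor, silver, minor, silver, bronze, silver, silver, bronze, silver, bronze, silver, bronze, silver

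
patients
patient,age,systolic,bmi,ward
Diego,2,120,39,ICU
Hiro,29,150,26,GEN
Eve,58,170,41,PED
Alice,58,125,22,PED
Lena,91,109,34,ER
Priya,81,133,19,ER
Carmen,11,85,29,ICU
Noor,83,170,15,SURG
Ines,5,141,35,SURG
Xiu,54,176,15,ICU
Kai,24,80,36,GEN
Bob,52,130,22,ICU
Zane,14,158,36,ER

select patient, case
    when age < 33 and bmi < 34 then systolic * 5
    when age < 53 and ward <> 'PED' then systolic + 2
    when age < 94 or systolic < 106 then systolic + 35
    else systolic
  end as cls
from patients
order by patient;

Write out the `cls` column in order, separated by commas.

patient=Alice: age < 94 or systolic < 106 → 160
patient=Bob: age < 53 and ward <> 'PED' → 132
patient=Carmen: age < 33 and bmi < 34 → 425
patient=Diego: age < 53 and ward <> 'PED' → 122
patient=Eve: age < 94 or systolic < 106 → 205
patient=Hiro: age < 33 and bmi < 34 → 750
patient=Ines: age < 53 and ward <> 'PED' → 143
patient=Kai: age < 53 and ward <> 'PED' → 82
patient=Lena: age < 94 or systolic < 106 → 144
patient=Noor: age < 94 or systolic < 106 → 205
patient=Priya: age < 94 or systolic < 106 → 168
patient=Xiu: age < 94 or systolic < 106 → 211
patient=Zane: age < 53 and ward <> 'PED' → 160

160, 132, 425, 122, 205, 750, 143, 82, 144, 205, 168, 211, 160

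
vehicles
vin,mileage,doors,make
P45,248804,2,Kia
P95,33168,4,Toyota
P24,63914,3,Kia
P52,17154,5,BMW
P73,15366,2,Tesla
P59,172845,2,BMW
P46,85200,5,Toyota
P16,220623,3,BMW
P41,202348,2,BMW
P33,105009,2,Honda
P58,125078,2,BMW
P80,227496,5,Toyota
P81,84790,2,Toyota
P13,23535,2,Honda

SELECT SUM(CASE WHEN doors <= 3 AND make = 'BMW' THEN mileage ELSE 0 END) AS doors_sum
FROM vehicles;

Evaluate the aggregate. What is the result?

720894

vin=P45: ✗
vin=P95: ✗
vin=P24: ✗
vin=P52: ✗
vin=P73: ✗
vin=P59: ✓ → 172845
vin=P46: ✗
vin=P16: ✓ → 220623
vin=P41: ✓ → 202348
vin=P33: ✗
vin=P58: ✓ → 125078
vin=P80: ✗
vin=P81: ✗
vin=P13: ✗
doors_sum = 172845 + 220623 + 202348 + 125078 = 720894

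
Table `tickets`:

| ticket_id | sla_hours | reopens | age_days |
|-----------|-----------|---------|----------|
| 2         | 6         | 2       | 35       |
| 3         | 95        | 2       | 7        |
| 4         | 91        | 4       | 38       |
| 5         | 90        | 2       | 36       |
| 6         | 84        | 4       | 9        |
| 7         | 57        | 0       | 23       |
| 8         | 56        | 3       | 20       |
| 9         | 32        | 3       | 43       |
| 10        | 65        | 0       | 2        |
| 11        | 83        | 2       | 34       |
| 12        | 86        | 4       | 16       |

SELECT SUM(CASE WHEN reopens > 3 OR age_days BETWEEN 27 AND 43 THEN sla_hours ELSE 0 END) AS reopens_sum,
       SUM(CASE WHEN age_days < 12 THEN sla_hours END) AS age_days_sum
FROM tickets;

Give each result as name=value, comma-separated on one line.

reopens_sum=472, age_days_sum=244

[reopens_sum: reopens > 3 OR age_days BETWEEN 27 AND 43]
ticket_id=2: ✓ → 6
ticket_id=3: ✗
ticket_id=4: ✓ → 91
ticket_id=5: ✓ → 90
ticket_id=6: ✓ → 84
ticket_id=7: ✗
ticket_id=8: ✗
ticket_id=9: ✓ → 32
ticket_id=10: ✗
ticket_id=11: ✓ → 83
ticket_id=12: ✓ → 86
reopens_sum = 6 + 91 + 90 + 84 + 32 + 83 + 86 = 472
—
[age_days_sum: age_days < 12]
ticket_id=2: ✗
ticket_id=3: ✓ → 95
ticket_id=4: ✗
ticket_id=5: ✗
ticket_id=6: ✓ → 84
ticket_id=7: ✗
ticket_id=8: ✗
ticket_id=9: ✗
ticket_id=10: ✓ → 65
ticket_id=11: ✗
ticket_id=12: ✗
age_days_sum = 95 + 84 + 65 = 244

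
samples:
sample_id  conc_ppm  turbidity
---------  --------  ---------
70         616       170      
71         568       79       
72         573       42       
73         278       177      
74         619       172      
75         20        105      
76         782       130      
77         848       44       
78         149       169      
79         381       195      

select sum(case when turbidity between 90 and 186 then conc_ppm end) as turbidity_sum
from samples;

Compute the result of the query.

2464

sample_id=70: ✓ → 616
sample_id=71: ✗
sample_id=72: ✗
sample_id=73: ✓ → 278
sample_id=74: ✓ → 619
sample_id=75: ✓ → 20
sample_id=76: ✓ → 782
sample_id=77: ✗
sample_id=78: ✓ → 149
sample_id=79: ✗
turbidity_sum = 616 + 278 + 619 + 20 + 782 + 149 = 2464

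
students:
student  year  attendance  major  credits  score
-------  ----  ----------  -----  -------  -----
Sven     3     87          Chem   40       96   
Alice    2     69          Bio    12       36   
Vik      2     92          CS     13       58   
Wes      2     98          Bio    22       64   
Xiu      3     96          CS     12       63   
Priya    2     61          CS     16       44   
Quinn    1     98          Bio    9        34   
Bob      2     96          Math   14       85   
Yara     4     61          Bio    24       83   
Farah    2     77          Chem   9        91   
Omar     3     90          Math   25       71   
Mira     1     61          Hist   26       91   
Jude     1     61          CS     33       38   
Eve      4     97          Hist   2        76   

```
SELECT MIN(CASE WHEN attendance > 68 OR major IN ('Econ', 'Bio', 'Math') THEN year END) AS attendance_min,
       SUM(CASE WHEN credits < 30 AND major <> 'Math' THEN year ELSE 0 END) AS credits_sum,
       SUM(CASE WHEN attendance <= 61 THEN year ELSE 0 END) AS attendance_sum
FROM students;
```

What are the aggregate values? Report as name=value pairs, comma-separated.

attendance_min=1, credits_sum=23, attendance_sum=8

[attendance_min: attendance > 68 OR major IN ('Econ', 'Bio', 'Math')]
student=Sven: ✓ → 3
student=Alice: ✓ → 2
student=Vik: ✓ → 2
student=Wes: ✓ → 2
student=Xiu: ✓ → 3
student=Priya: ✗
student=Quinn: ✓ → 1
student=Bob: ✓ → 2
student=Yara: ✓ → 4
student=Farah: ✓ → 2
student=Omar: ✓ → 3
student=Mira: ✗
student=Jude: ✗
student=Eve: ✓ → 4
attendance_min = MIN(3, 2, 2, 2, 3, 1, 2, 4, 2, 3, 4) = 1
—
[credits_sum: credits < 30 AND major <> 'Math']
student=Sven: ✗
student=Alice: ✓ → 2
student=Vik: ✓ → 2
student=Wes: ✓ → 2
student=Xiu: ✓ → 3
student=Priya: ✓ → 2
student=Quinn: ✓ → 1
student=Bob: ✗
student=Yara: ✓ → 4
student=Farah: ✓ → 2
student=Omar: ✗
student=Mira: ✓ → 1
student=Jude: ✗
student=Eve: ✓ → 4
credits_sum = 2 + 2 + 2 + 3 + 2 + 1 + 4 + 2 + 1 + 4 = 23
—
[attendance_sum: attendance <= 61]
student=Sven: ✗
student=Alice: ✗
student=Vik: ✗
student=Wes: ✗
student=Xiu: ✗
student=Priya: ✓ → 2
student=Quinn: ✗
student=Bob: ✗
student=Yara: ✓ → 4
student=Farah: ✗
student=Omar: ✗
student=Mira: ✓ → 1
student=Jude: ✓ → 1
student=Eve: ✗
attendance_sum = 2 + 4 + 1 + 1 = 8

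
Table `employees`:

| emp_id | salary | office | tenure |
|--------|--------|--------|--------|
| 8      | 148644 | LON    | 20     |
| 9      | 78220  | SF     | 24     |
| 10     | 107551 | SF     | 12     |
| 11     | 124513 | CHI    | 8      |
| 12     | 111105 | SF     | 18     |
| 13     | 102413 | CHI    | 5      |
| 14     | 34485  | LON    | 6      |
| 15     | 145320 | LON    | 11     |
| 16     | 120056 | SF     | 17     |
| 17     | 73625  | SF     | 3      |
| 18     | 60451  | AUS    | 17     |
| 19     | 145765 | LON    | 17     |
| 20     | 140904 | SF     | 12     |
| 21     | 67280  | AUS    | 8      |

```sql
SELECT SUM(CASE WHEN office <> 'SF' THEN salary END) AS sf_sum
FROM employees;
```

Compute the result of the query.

emp_id=8: ✓ → 148644
emp_id=9: ✗
emp_id=10: ✗
emp_id=11: ✓ → 124513
emp_id=12: ✗
emp_id=13: ✓ → 102413
emp_id=14: ✓ → 34485
emp_id=15: ✓ → 145320
emp_id=16: ✗
emp_id=17: ✗
emp_id=18: ✓ → 60451
emp_id=19: ✓ → 145765
emp_id=20: ✗
emp_id=21: ✓ → 67280
sf_sum = 148644 + 124513 + 102413 + 34485 + 145320 + 60451 + 145765 + 67280 = 828871

828871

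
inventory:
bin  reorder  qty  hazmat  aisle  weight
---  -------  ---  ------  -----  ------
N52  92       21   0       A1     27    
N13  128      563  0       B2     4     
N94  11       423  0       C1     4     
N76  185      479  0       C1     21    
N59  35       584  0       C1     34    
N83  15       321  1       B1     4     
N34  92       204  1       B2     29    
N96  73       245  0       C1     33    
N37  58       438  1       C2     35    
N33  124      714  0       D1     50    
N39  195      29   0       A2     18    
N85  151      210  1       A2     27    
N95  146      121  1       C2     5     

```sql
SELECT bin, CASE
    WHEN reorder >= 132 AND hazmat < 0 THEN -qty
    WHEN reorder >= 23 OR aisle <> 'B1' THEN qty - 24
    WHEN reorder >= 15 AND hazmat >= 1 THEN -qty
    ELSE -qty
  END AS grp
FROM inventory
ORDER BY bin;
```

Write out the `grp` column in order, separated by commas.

539, 690, 180, 414, 5, -3, 560, 455, -321, 186, 399, 97, 221

bin=N13: reorder >= 23 OR aisle <> 'B1' → 539
bin=N33: reorder >= 23 OR aisle <> 'B1' → 690
bin=N34: reorder >= 23 OR aisle <> 'B1' → 180
bin=N37: reorder >= 23 OR aisle <> 'B1' → 414
bin=N39: reorder >= 23 OR aisle <> 'B1' → 5
bin=N52: reorder >= 23 OR aisle <> 'B1' → -3
bin=N59: reorder >= 23 OR aisle <> 'B1' → 560
bin=N76: reorder >= 23 OR aisle <> 'B1' → 455
bin=N83: reorder >= 15 AND hazmat >= 1 → -321
bin=N85: reorder >= 23 OR aisle <> 'B1' → 186
bin=N94: reorder >= 23 OR aisle <> 'B1' → 399
bin=N95: reorder >= 23 OR aisle <> 'B1' → 97
bin=N96: reorder >= 23 OR aisle <> 'B1' → 221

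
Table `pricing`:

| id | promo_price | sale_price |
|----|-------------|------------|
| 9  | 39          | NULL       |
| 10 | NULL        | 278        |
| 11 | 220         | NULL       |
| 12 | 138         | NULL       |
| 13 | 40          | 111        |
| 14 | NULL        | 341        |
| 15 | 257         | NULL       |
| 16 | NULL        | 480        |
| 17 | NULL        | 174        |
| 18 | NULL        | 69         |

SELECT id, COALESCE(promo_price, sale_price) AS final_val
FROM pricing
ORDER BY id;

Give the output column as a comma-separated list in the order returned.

39, 278, 220, 138, 40, 341, 257, 480, 174, 69

id=9: promo_price=39 → 39
id=10: promo_price=NULL, sale_price=278 → 278
id=11: promo_price=220 → 220
id=12: promo_price=138 → 138
id=13: promo_price=40 → 40
id=14: promo_price=NULL, sale_price=341 → 341
id=15: promo_price=257 → 257
id=16: promo_price=NULL, sale_price=480 → 480
id=17: promo_price=NULL, sale_price=174 → 174
id=18: promo_price=NULL, sale_price=69 → 69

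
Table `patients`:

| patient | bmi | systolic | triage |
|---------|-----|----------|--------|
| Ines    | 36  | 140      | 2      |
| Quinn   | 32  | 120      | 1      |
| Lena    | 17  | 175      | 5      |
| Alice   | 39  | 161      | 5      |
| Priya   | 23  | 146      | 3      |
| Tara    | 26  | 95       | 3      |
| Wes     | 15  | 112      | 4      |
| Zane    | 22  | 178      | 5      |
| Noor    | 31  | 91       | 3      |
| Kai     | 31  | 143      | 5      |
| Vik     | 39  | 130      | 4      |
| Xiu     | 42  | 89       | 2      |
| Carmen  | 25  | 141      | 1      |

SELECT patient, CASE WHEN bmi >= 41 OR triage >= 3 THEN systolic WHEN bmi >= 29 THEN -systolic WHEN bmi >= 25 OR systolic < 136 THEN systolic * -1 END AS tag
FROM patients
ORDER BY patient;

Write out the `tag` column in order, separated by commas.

161, -141, -140, 143, 175, 91, 146, -120, 95, 130, 112, 89, 178

patient=Alice: bmi >= 41 OR triage >= 3 → 161
patient=Carmen: bmi >= 25 OR systolic < 136 → -141
patient=Ines: bmi >= 29 → -140
patient=Kai: bmi >= 41 OR triage >= 3 → 143
patient=Lena: bmi >= 41 OR triage >= 3 → 175
patient=Noor: bmi >= 41 OR triage >= 3 → 91
patient=Priya: bmi >= 41 OR triage >= 3 → 146
patient=Quinn: bmi >= 29 → -120
patient=Tara: bmi >= 41 OR triage >= 3 → 95
patient=Vik: bmi >= 41 OR triage >= 3 → 130
patient=Wes: bmi >= 41 OR triage >= 3 → 112
patient=Xiu: bmi >= 41 OR triage >= 3 → 89
patient=Zane: bmi >= 41 OR triage >= 3 → 178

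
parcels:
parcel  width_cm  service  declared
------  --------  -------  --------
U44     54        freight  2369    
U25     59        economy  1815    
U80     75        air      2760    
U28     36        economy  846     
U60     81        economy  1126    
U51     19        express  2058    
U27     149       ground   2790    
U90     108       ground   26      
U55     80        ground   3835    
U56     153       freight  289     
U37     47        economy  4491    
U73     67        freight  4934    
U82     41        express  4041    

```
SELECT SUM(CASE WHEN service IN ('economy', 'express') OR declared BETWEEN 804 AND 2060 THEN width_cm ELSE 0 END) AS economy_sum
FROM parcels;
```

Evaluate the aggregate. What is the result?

283

parcel=U44: ✗
parcel=U25: ✓ → 59
parcel=U80: ✗
parcel=U28: ✓ → 36
parcel=U60: ✓ → 81
parcel=U51: ✓ → 19
parcel=U27: ✗
parcel=U90: ✗
parcel=U55: ✗
parcel=U56: ✗
parcel=U37: ✓ → 47
parcel=U73: ✗
parcel=U82: ✓ → 41
economy_sum = 59 + 36 + 81 + 19 + 47 + 41 = 283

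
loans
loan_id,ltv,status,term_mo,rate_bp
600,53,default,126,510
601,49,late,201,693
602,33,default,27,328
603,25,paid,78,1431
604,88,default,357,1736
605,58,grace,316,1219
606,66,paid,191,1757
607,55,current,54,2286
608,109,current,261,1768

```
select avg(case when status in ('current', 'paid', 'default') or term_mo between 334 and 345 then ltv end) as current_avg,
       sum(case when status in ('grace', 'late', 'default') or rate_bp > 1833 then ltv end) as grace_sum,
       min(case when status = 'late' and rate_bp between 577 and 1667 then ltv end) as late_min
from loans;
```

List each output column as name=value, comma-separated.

current_avg=61.2857142857, grace_sum=336, late_min=49

[current_avg: status in ('current', 'paid', 'default') or term_mo between 334 and 345]
loan_id=600: ✓ → 53
loan_id=601: ✗
loan_id=602: ✓ → 33
loan_id=603: ✓ → 25
loan_id=604: ✓ → 88
loan_id=605: ✗
loan_id=606: ✓ → 66
loan_id=607: ✓ → 55
loan_id=608: ✓ → 109
current_avg = (53 + 33 + 25 + 88 + 66 + 55 + 109) / 7 = 61.2857142857
—
[grace_sum: status in ('grace', 'late', 'default') or rate_bp > 1833]
loan_id=600: ✓ → 53
loan_id=601: ✓ → 49
loan_id=602: ✓ → 33
loan_id=603: ✗
loan_id=604: ✓ → 88
loan_id=605: ✓ → 58
loan_id=606: ✗
loan_id=607: ✓ → 55
loan_id=608: ✗
grace_sum = 53 + 49 + 33 + 88 + 58 + 55 = 336
—
[late_min: status = 'late' and rate_bp between 577 and 1667]
loan_id=600: ✗
loan_id=601: ✓ → 49
loan_id=602: ✗
loan_id=603: ✗
loan_id=604: ✗
loan_id=605: ✗
loan_id=606: ✗
loan_id=607: ✗
loan_id=608: ✗
late_min = MIN(49) = 49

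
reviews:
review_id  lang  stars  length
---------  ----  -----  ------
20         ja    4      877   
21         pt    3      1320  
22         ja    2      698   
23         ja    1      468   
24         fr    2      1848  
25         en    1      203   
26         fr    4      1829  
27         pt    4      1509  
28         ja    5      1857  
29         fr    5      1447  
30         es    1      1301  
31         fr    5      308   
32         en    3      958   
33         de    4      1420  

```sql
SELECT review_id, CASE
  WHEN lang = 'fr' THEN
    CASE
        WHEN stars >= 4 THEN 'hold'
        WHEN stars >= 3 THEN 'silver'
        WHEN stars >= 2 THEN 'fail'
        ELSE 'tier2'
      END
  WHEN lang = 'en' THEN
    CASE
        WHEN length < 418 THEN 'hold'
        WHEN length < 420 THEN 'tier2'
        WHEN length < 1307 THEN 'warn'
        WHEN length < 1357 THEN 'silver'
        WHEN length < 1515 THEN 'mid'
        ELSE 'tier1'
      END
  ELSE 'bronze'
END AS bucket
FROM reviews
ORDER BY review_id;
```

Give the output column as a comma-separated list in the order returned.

bronze, bronze, bronze, bronze, fail, hold, hold, bronze, bronze, hold, bronze, hold, warn, bronze

review_id=20: lang='ja' → outer ELSE → bronze
review_id=21: lang='pt' → outer ELSE → bronze
review_id=22: lang='ja' → outer ELSE → bronze
review_id=23: lang='ja' → outer ELSE → bronze
review_id=24: lang='fr' → inner[stars >= 2] → fail
review_id=25: lang='en' → inner[length < 418] → hold
review_id=26: lang='fr' → inner[stars >= 4] → hold
review_id=27: lang='pt' → outer ELSE → bronze
review_id=28: lang='ja' → outer ELSE → bronze
review_id=29: lang='fr' → inner[stars >= 4] → hold
review_id=30: lang='es' → outer ELSE → bronze
review_id=31: lang='fr' → inner[stars >= 4] → hold
review_id=32: lang='en' → inner[length < 1307] → warn
review_id=33: lang='de' → outer ELSE → bronze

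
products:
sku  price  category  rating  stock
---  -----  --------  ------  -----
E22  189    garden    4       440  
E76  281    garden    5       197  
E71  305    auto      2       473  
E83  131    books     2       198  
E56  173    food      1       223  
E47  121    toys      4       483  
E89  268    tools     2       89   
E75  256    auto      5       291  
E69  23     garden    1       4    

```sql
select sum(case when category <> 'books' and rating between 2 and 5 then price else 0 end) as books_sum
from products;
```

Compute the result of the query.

1420

sku=E22: ✓ → 189
sku=E76: ✓ → 281
sku=E71: ✓ → 305
sku=E83: ✗
sku=E56: ✗
sku=E47: ✓ → 121
sku=E89: ✓ → 268
sku=E75: ✓ → 256
sku=E69: ✗
books_sum = 189 + 281 + 305 + 121 + 268 + 256 = 1420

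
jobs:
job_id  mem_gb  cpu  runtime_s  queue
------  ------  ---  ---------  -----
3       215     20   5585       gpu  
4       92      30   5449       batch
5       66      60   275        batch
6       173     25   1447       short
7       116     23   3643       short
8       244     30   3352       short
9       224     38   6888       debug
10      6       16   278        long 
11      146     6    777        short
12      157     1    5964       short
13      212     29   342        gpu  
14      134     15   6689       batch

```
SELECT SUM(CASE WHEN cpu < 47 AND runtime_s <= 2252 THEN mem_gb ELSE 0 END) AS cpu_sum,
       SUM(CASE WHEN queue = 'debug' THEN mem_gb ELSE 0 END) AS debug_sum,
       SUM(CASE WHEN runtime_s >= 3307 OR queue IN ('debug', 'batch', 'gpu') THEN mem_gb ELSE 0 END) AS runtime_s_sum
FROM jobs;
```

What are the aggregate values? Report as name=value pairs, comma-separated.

cpu_sum=537, debug_sum=224, runtime_s_sum=1460

[cpu_sum: cpu < 47 AND runtime_s <= 2252]
job_id=3: ✗
job_id=4: ✗
job_id=5: ✗
job_id=6: ✓ → 173
job_id=7: ✗
job_id=8: ✗
job_id=9: ✗
job_id=10: ✓ → 6
job_id=11: ✓ → 146
job_id=12: ✗
job_id=13: ✓ → 212
job_id=14: ✗
cpu_sum = 173 + 6 + 146 + 212 = 537
—
[debug_sum: queue = 'debug']
job_id=3: ✗
job_id=4: ✗
job_id=5: ✗
job_id=6: ✗
job_id=7: ✗
job_id=8: ✗
job_id=9: ✓ → 224
job_id=10: ✗
job_id=11: ✗
job_id=12: ✗
job_id=13: ✗
job_id=14: ✗
debug_sum = 224
—
[runtime_s_sum: runtime_s >= 3307 OR queue IN ('debug', 'batch', 'gpu')]
job_id=3: ✓ → 215
job_id=4: ✓ → 92
job_id=5: ✓ → 66
job_id=6: ✗
job_id=7: ✓ → 116
job_id=8: ✓ → 244
job_id=9: ✓ → 224
job_id=10: ✗
job_id=11: ✗
job_id=12: ✓ → 157
job_id=13: ✓ → 212
job_id=14: ✓ → 134
runtime_s_sum = 215 + 92 + 66 + 116 + 244 + 224 + 157 + 212 + 134 = 1460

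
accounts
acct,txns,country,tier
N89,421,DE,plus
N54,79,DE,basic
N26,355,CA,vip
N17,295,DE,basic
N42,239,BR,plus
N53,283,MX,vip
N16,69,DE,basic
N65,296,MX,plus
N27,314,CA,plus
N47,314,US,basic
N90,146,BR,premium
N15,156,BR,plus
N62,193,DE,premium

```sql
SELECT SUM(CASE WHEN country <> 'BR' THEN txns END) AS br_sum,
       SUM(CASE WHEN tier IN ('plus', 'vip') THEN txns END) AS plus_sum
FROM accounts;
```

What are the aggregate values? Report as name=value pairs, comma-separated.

br_sum=2619, plus_sum=2064

[br_sum: country <> 'BR']
acct=N89: ✓ → 421
acct=N54: ✓ → 79
acct=N26: ✓ → 355
acct=N17: ✓ → 295
acct=N42: ✗
acct=N53: ✓ → 283
acct=N16: ✓ → 69
acct=N65: ✓ → 296
acct=N27: ✓ → 314
acct=N47: ✓ → 314
acct=N90: ✗
acct=N15: ✗
acct=N62: ✓ → 193
br_sum = 421 + 79 + 355 + 295 + 283 + 69 + 296 + 314 + 314 + 193 = 2619
—
[plus_sum: tier IN ('plus', 'vip')]
acct=N89: ✓ → 421
acct=N54: ✗
acct=N26: ✓ → 355
acct=N17: ✗
acct=N42: ✓ → 239
acct=N53: ✓ → 283
acct=N16: ✗
acct=N65: ✓ → 296
acct=N27: ✓ → 314
acct=N47: ✗
acct=N90: ✗
acct=N15: ✓ → 156
acct=N62: ✗
plus_sum = 421 + 355 + 239 + 283 + 296 + 314 + 156 = 2064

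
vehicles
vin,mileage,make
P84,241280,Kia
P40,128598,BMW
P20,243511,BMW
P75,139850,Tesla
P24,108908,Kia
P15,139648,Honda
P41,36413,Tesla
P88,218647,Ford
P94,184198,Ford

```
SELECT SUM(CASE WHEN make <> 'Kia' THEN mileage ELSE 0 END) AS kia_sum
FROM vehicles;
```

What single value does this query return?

1090865

vin=P84: ✗
vin=P40: ✓ → 128598
vin=P20: ✓ → 243511
vin=P75: ✓ → 139850
vin=P24: ✗
vin=P15: ✓ → 139648
vin=P41: ✓ → 36413
vin=P88: ✓ → 218647
vin=P94: ✓ → 184198
kia_sum = 128598 + 243511 + 139850 + 139648 + 36413 + 218647 + 184198 = 1090865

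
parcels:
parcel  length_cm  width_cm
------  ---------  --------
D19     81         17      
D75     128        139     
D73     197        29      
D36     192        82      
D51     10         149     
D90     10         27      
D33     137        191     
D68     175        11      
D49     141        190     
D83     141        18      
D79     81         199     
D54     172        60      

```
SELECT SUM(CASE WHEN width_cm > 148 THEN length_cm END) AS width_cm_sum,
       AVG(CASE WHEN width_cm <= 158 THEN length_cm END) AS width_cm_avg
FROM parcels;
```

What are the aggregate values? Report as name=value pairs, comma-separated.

[width_cm_sum: width_cm > 148]
parcel=D19: ✗
parcel=D75: ✗
parcel=D73: ✗
parcel=D36: ✗
parcel=D51: ✓ → 10
parcel=D90: ✗
parcel=D33: ✓ → 137
parcel=D68: ✗
parcel=D49: ✓ → 141
parcel=D83: ✗
parcel=D79: ✓ → 81
parcel=D54: ✗
width_cm_sum = 10 + 137 + 141 + 81 = 369
—
[width_cm_avg: width_cm <= 158]
parcel=D19: ✓ → 81
parcel=D75: ✓ → 128
parcel=D73: ✓ → 197
parcel=D36: ✓ → 192
parcel=D51: ✓ → 10
parcel=D90: ✓ → 10
parcel=D33: ✗
parcel=D68: ✓ → 175
parcel=D49: ✗
parcel=D83: ✓ → 141
parcel=D79: ✗
parcel=D54: ✓ → 172
width_cm_avg = (81 + 128 + 197 + 192 + 10 + 10 + 175 + 141 + 172) / 9 = 122.8888888889

width_cm_sum=369, width_cm_avg=122.8888888889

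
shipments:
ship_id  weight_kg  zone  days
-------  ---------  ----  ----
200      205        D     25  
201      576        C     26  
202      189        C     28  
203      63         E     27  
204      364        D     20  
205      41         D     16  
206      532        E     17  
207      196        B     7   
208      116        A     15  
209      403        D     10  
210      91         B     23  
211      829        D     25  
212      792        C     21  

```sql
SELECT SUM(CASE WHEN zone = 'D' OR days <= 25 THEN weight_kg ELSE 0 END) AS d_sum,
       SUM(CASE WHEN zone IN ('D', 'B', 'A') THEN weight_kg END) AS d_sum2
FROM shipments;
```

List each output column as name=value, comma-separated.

[d_sum: zone = 'D' OR days <= 25]
ship_id=200: ✓ → 205
ship_id=201: ✗
ship_id=202: ✗
ship_id=203: ✗
ship_id=204: ✓ → 364
ship_id=205: ✓ → 41
ship_id=206: ✓ → 532
ship_id=207: ✓ → 196
ship_id=208: ✓ → 116
ship_id=209: ✓ → 403
ship_id=210: ✓ → 91
ship_id=211: ✓ → 829
ship_id=212: ✓ → 792
d_sum = 205 + 364 + 41 + 532 + 196 + 116 + 403 + 91 + 829 + 792 = 3569
—
[d_sum2: zone IN ('D', 'B', 'A')]
ship_id=200: ✓ → 205
ship_id=201: ✗
ship_id=202: ✗
ship_id=203: ✗
ship_id=204: ✓ → 364
ship_id=205: ✓ → 41
ship_id=206: ✗
ship_id=207: ✓ → 196
ship_id=208: ✓ → 116
ship_id=209: ✓ → 403
ship_id=210: ✓ → 91
ship_id=211: ✓ → 829
ship_id=212: ✗
d_sum2 = 205 + 364 + 41 + 196 + 116 + 403 + 91 + 829 = 2245

d_sum=3569, d_sum2=2245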